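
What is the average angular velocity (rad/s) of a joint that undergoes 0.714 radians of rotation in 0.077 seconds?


omega = delta_theta / delta_t
omega = 0.714 / 0.077
omega = 9.2727


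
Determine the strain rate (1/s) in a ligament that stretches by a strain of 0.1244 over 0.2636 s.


strain_rate = delta_strain / delta_t
strain_rate = 0.1244 / 0.2636
strain_rate = 0.4719


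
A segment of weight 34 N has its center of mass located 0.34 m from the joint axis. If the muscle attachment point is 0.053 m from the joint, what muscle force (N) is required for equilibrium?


F_muscle = W * d_load / d_muscle
F_muscle = 34 * 0.34 / 0.053
Numerator = 11.5600
F_muscle = 218.1132


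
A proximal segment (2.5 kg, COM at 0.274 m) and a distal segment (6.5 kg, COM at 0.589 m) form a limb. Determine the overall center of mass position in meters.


COM = (m1*x1 + m2*x2) / (m1 + m2)
COM = (2.5*0.274 + 6.5*0.589) / (2.5 + 6.5)
Numerator = 4.5135
Denominator = 9.0000
COM = 0.5015


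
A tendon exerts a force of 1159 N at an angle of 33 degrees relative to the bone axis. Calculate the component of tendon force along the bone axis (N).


F_eff = F_tendon * cos(theta)
theta = 33 deg = 0.5760 rad
cos(theta) = 0.8387
F_eff = 1159 * 0.8387
F_eff = 972.0192


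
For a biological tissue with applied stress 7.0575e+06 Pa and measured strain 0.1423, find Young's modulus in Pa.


E = stress / strain
E = 7.0575e+06 / 0.1423
E = 4.9596e+07


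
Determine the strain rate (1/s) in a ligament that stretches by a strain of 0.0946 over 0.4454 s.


strain_rate = delta_strain / delta_t
strain_rate = 0.0946 / 0.4454
strain_rate = 0.2124


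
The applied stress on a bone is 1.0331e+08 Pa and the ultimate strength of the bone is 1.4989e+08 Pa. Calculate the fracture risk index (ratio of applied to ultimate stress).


FRI = applied / ultimate
FRI = 1.0331e+08 / 1.4989e+08
FRI = 0.6892


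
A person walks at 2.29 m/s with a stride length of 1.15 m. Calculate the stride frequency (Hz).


f = v / stride_length
f = 2.29 / 1.15
f = 1.9913


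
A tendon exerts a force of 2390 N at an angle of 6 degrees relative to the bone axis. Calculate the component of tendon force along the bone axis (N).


F_eff = F_tendon * cos(theta)
theta = 6 deg = 0.1047 rad
cos(theta) = 0.9945
F_eff = 2390 * 0.9945
F_eff = 2376.9073


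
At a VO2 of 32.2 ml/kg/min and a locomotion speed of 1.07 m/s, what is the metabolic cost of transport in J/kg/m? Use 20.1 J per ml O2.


Power per kg = VO2 * 20.1 / 60
Power per kg = 32.2 * 20.1 / 60 = 10.7870 W/kg
Cost = power_per_kg / speed
Cost = 10.7870 / 1.07
Cost = 10.0813


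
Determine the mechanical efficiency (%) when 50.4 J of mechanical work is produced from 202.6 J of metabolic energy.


eta = (W_mech / E_meta) * 100
eta = (50.4 / 202.6) * 100
ratio = 0.2488
eta = 24.8766


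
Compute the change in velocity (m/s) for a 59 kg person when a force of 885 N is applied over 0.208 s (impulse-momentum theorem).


J = F * dt = 885 * 0.208 = 184.0800 N*s
delta_v = J / m
delta_v = 184.0800 / 59
delta_v = 3.1200


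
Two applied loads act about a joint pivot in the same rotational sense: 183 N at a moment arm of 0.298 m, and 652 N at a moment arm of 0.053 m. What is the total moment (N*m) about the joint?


M = F1 * d1 + F2 * d2
M = 183 * 0.298 + 652 * 0.053
M = 54.5340 + 34.5560
M = 89.0900


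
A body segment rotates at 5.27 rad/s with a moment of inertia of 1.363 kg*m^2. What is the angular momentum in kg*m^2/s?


L = I * omega
L = 1.363 * 5.27
L = 7.1830


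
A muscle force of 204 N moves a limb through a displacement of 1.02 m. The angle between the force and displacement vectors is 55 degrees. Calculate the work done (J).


W = F * d * cos(theta)
theta = 55 deg = 0.9599 rad
cos(theta) = 0.5736
W = 204 * 1.02 * 0.5736
W = 119.3498


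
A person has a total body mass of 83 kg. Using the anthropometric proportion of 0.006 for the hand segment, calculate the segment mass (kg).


m_segment = body_mass * fraction
m_segment = 83 * 0.006
m_segment = 0.4980


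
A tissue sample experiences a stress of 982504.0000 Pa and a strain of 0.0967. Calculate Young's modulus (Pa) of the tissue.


E = stress / strain
E = 982504.0000 / 0.0967
E = 1.0160e+07


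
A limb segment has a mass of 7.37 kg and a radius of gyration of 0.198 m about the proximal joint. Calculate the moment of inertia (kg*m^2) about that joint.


I = m * k^2
I = 7.37 * 0.198^2
k^2 = 0.0392
I = 0.2889


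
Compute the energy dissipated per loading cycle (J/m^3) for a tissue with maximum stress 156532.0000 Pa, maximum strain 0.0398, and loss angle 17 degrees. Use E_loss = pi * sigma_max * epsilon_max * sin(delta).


E_loss = pi * sigma_max * epsilon_max * sin(delta)
delta = 17 deg = 0.2967 rad
sin(delta) = 0.2924
E_loss = pi * 156532.0000 * 0.0398 * 0.2924
E_loss = 5722.3105


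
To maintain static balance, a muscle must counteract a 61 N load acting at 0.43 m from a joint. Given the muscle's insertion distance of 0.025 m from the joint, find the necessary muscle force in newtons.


F_muscle = W * d_load / d_muscle
F_muscle = 61 * 0.43 / 0.025
Numerator = 26.2300
F_muscle = 1049.2000


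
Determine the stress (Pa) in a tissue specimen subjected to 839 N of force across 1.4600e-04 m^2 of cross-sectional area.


stress = F / A
stress = 839 / 1.4600e-04
stress = 5.7466e+06


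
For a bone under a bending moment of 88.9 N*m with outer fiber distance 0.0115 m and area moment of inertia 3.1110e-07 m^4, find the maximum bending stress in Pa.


sigma = M * c / I
sigma = 88.9 * 0.0115 / 3.1110e-07
M * c = 1.0224
sigma = 3.2862e+06


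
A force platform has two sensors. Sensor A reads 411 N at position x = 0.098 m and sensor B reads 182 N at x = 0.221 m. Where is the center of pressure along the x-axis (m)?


COP_x = (F1*x1 + F2*x2) / (F1 + F2)
COP_x = (411*0.098 + 182*0.221) / (411 + 182)
Numerator = 80.5000
Denominator = 593
COP_x = 0.1358


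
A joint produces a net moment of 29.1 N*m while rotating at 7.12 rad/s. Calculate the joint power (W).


P = M * omega
P = 29.1 * 7.12
P = 207.1920


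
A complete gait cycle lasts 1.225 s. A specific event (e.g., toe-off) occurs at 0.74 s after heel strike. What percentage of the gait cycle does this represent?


pct = (event_time / cycle_time) * 100
pct = (0.74 / 1.225) * 100
ratio = 0.6041
pct = 60.4082


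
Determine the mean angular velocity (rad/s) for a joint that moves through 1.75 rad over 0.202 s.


omega = delta_theta / delta_t
omega = 1.75 / 0.202
omega = 8.6634


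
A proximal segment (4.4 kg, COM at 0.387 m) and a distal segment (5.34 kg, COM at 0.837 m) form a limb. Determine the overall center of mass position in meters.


COM = (m1*x1 + m2*x2) / (m1 + m2)
COM = (4.4*0.387 + 5.34*0.837) / (4.4 + 5.34)
Numerator = 6.1724
Denominator = 9.7400
COM = 0.6337


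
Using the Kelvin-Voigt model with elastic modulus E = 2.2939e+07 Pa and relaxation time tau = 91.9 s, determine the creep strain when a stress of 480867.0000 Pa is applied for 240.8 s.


epsilon(t) = (sigma/E) * (1 - exp(-t/tau))
sigma/E = 480867.0000 / 2.2939e+07 = 0.0210
exp(-t/tau) = exp(-240.8 / 91.9) = 0.0728
epsilon = 0.0210 * (1 - 0.0728)
epsilon = 0.0194


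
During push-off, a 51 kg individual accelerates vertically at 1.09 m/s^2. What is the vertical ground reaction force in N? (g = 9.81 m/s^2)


GRF = m * (g + a)
GRF = 51 * (9.81 + 1.09)
GRF = 51 * 10.9000
GRF = 555.9000


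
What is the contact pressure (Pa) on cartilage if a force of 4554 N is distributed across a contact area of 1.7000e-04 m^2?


P = F / A
P = 4554 / 1.7000e-04
P = 2.6788e+07


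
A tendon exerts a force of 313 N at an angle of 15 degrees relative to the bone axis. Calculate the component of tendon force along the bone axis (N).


F_eff = F_tendon * cos(theta)
theta = 15 deg = 0.2618 rad
cos(theta) = 0.9659
F_eff = 313 * 0.9659
F_eff = 302.3348


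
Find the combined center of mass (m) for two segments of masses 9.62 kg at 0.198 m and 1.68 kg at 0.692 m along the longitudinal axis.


COM = (m1*x1 + m2*x2) / (m1 + m2)
COM = (9.62*0.198 + 1.68*0.692) / (9.62 + 1.68)
Numerator = 3.0673
Denominator = 11.3000
COM = 0.2714


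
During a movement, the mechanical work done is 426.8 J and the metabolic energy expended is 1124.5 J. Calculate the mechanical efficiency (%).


eta = (W_mech / E_meta) * 100
eta = (426.8 / 1124.5) * 100
ratio = 0.3795
eta = 37.9546


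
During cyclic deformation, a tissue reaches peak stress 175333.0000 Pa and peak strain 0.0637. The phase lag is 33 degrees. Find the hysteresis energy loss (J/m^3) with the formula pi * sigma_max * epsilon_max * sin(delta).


E_loss = pi * sigma_max * epsilon_max * sin(delta)
delta = 33 deg = 0.5760 rad
sin(delta) = 0.5446
E_loss = pi * 175333.0000 * 0.0637 * 0.5446
E_loss = 19110.0460


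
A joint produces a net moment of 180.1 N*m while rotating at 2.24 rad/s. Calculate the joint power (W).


P = M * omega
P = 180.1 * 2.24
P = 403.4240


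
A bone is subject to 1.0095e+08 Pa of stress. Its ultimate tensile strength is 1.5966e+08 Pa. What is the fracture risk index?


FRI = applied / ultimate
FRI = 1.0095e+08 / 1.5966e+08
FRI = 0.6323


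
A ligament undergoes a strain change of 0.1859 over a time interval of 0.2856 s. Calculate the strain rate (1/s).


strain_rate = delta_strain / delta_t
strain_rate = 0.1859 / 0.2856
strain_rate = 0.6509


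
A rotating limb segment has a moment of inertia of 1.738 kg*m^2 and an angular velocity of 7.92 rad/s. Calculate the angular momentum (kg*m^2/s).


L = I * omega
L = 1.738 * 7.92
L = 13.7650


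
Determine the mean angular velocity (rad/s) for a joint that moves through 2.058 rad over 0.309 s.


omega = delta_theta / delta_t
omega = 2.058 / 0.309
omega = 6.6602


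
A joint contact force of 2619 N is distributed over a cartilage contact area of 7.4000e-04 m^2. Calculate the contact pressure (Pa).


P = F / A
P = 2619 / 7.4000e-04
P = 3.5392e+06


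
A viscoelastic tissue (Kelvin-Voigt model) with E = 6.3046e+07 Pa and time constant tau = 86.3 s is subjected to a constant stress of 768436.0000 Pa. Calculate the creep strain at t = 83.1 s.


epsilon(t) = (sigma/E) * (1 - exp(-t/tau))
sigma/E = 768436.0000 / 6.3046e+07 = 0.0122
exp(-t/tau) = exp(-83.1 / 86.3) = 0.3818
epsilon = 0.0122 * (1 - 0.3818)
epsilon = 0.0075


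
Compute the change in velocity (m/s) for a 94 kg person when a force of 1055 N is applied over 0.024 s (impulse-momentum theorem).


J = F * dt = 1055 * 0.024 = 25.3200 N*s
delta_v = J / m
delta_v = 25.3200 / 94
delta_v = 0.2694


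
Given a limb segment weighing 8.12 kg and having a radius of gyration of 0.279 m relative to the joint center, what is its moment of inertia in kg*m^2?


I = m * k^2
I = 8.12 * 0.279^2
k^2 = 0.0778
I = 0.6321


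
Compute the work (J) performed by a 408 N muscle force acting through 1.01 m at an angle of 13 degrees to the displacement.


W = F * d * cos(theta)
theta = 13 deg = 0.2269 rad
cos(theta) = 0.9744
W = 408 * 1.01 * 0.9744
W = 401.5184


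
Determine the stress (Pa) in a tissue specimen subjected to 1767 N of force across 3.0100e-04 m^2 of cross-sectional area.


stress = F / A
stress = 1767 / 3.0100e-04
stress = 5.8704e+06


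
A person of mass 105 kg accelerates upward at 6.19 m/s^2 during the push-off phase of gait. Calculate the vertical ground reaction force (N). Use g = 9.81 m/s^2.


GRF = m * (g + a)
GRF = 105 * (9.81 + 6.19)
GRF = 105 * 16.0000
GRF = 1680.0000


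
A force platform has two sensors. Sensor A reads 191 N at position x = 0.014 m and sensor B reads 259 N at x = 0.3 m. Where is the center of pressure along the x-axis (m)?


COP_x = (F1*x1 + F2*x2) / (F1 + F2)
COP_x = (191*0.014 + 259*0.3) / (191 + 259)
Numerator = 80.3740
Denominator = 450
COP_x = 0.1786


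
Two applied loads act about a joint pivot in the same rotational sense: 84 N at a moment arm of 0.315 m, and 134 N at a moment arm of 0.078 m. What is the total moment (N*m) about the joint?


M = F1 * d1 + F2 * d2
M = 84 * 0.315 + 134 * 0.078
M = 26.4600 + 10.4520
M = 36.9120


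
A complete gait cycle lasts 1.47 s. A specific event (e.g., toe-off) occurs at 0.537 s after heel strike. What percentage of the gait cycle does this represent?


pct = (event_time / cycle_time) * 100
pct = (0.537 / 1.47) * 100
ratio = 0.3653
pct = 36.5306


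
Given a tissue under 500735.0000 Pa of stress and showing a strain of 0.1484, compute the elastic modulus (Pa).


E = stress / strain
E = 500735.0000 / 0.1484
E = 3.3742e+06


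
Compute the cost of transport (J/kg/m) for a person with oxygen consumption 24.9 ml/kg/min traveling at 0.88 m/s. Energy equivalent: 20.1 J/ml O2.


Power per kg = VO2 * 20.1 / 60
Power per kg = 24.9 * 20.1 / 60 = 8.3415 W/kg
Cost = power_per_kg / speed
Cost = 8.3415 / 0.88
Cost = 9.4790


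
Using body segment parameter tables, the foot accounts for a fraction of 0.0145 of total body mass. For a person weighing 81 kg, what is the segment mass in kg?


m_segment = body_mass * fraction
m_segment = 81 * 0.0145
m_segment = 1.1745


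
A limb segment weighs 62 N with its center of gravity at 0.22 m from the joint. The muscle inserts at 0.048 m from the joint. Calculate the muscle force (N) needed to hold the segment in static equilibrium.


F_muscle = W * d_load / d_muscle
F_muscle = 62 * 0.22 / 0.048
Numerator = 13.6400
F_muscle = 284.1667


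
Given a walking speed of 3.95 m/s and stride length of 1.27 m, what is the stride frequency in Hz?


f = v / stride_length
f = 3.95 / 1.27
f = 3.1102


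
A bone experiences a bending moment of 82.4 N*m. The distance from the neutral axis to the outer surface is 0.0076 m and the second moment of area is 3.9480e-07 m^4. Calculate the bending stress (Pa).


sigma = M * c / I
sigma = 82.4 * 0.0076 / 3.9480e-07
M * c = 0.6262
sigma = 1.5862e+06


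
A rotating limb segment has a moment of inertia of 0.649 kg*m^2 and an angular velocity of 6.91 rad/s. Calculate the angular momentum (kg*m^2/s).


L = I * omega
L = 0.649 * 6.91
L = 4.4846


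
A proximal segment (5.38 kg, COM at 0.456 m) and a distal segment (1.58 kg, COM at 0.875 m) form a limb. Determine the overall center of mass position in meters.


COM = (m1*x1 + m2*x2) / (m1 + m2)
COM = (5.38*0.456 + 1.58*0.875) / (5.38 + 1.58)
Numerator = 3.8358
Denominator = 6.9600
COM = 0.5511


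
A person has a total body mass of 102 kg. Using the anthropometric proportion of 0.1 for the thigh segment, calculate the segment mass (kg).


m_segment = body_mass * fraction
m_segment = 102 * 0.1
m_segment = 10.2000


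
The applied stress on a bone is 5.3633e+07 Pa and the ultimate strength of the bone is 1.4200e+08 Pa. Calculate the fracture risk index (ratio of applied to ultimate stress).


FRI = applied / ultimate
FRI = 5.3633e+07 / 1.4200e+08
FRI = 0.3777


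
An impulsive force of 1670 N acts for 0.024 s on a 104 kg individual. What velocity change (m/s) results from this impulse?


J = F * dt = 1670 * 0.024 = 40.0800 N*s
delta_v = J / m
delta_v = 40.0800 / 104
delta_v = 0.3854


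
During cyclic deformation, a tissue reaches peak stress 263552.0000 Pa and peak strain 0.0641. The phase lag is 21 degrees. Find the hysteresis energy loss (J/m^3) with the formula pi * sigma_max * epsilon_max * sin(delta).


E_loss = pi * sigma_max * epsilon_max * sin(delta)
delta = 21 deg = 0.3665 rad
sin(delta) = 0.3584
E_loss = pi * 263552.0000 * 0.0641 * 0.3584
E_loss = 19019.6876


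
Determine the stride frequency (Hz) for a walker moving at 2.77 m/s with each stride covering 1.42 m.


f = v / stride_length
f = 2.77 / 1.42
f = 1.9507


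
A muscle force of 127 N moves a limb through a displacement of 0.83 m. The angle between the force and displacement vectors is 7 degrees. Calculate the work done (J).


W = F * d * cos(theta)
theta = 7 deg = 0.1222 rad
cos(theta) = 0.9925
W = 127 * 0.83 * 0.9925
W = 104.6243


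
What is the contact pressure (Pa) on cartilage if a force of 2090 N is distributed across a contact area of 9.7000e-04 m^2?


P = F / A
P = 2090 / 9.7000e-04
P = 2.1546e+06


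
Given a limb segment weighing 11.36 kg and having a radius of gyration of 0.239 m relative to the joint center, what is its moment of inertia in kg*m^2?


I = m * k^2
I = 11.36 * 0.239^2
k^2 = 0.0571
I = 0.6489


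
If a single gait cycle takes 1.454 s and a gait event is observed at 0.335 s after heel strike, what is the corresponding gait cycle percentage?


pct = (event_time / cycle_time) * 100
pct = (0.335 / 1.454) * 100
ratio = 0.2304
pct = 23.0399


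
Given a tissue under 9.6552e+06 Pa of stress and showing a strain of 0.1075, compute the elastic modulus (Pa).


E = stress / strain
E = 9.6552e+06 / 0.1075
E = 8.9816e+07


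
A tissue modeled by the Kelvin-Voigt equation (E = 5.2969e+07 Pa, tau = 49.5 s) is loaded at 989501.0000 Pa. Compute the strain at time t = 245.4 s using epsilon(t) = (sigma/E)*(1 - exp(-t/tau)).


epsilon(t) = (sigma/E) * (1 - exp(-t/tau))
sigma/E = 989501.0000 / 5.2969e+07 = 0.0187
exp(-t/tau) = exp(-245.4 / 49.5) = 0.0070
epsilon = 0.0187 * (1 - 0.0070)
epsilon = 0.0185


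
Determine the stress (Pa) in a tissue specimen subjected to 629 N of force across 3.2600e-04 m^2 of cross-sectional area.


stress = F / A
stress = 629 / 3.2600e-04
stress = 1.9294e+06


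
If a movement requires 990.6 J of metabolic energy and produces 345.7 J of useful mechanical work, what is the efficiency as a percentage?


eta = (W_mech / E_meta) * 100
eta = (345.7 / 990.6) * 100
ratio = 0.3490
eta = 34.8980


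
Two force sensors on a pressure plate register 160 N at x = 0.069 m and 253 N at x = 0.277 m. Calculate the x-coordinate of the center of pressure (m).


COP_x = (F1*x1 + F2*x2) / (F1 + F2)
COP_x = (160*0.069 + 253*0.277) / (160 + 253)
Numerator = 81.1210
Denominator = 413
COP_x = 0.1964


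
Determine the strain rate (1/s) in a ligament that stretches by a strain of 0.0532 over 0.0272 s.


strain_rate = delta_strain / delta_t
strain_rate = 0.0532 / 0.0272
strain_rate = 1.9559


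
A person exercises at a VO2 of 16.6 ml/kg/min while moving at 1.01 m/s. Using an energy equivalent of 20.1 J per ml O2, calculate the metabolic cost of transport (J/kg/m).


Power per kg = VO2 * 20.1 / 60
Power per kg = 16.6 * 20.1 / 60 = 5.5610 W/kg
Cost = power_per_kg / speed
Cost = 5.5610 / 1.01
Cost = 5.5059


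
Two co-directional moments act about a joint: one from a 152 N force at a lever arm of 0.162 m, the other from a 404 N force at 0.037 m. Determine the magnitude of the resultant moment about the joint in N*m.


M = F1 * d1 + F2 * d2
M = 152 * 0.162 + 404 * 0.037
M = 24.6240 + 14.9480
M = 39.5720


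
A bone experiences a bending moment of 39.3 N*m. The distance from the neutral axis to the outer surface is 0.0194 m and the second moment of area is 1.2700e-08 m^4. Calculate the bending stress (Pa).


sigma = M * c / I
sigma = 39.3 * 0.0194 / 1.2700e-08
M * c = 0.7624
sigma = 6.0033e+07


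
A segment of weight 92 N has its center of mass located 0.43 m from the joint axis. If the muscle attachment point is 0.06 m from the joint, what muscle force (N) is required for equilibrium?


F_muscle = W * d_load / d_muscle
F_muscle = 92 * 0.43 / 0.06
Numerator = 39.5600
F_muscle = 659.3333


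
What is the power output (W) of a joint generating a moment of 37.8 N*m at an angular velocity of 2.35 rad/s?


P = M * omega
P = 37.8 * 2.35
P = 88.8300


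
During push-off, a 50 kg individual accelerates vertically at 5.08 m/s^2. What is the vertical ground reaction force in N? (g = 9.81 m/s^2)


GRF = m * (g + a)
GRF = 50 * (9.81 + 5.08)
GRF = 50 * 14.8900
GRF = 744.5000


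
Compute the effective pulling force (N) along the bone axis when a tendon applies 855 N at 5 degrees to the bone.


F_eff = F_tendon * cos(theta)
theta = 5 deg = 0.0873 rad
cos(theta) = 0.9962
F_eff = 855 * 0.9962
F_eff = 851.7465


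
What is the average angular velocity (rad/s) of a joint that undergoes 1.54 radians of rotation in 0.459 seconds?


omega = delta_theta / delta_t
omega = 1.54 / 0.459
omega = 3.3551


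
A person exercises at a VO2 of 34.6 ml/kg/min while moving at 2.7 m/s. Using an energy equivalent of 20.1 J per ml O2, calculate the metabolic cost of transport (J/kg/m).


Power per kg = VO2 * 20.1 / 60
Power per kg = 34.6 * 20.1 / 60 = 11.5910 W/kg
Cost = power_per_kg / speed
Cost = 11.5910 / 2.7
Cost = 4.2930


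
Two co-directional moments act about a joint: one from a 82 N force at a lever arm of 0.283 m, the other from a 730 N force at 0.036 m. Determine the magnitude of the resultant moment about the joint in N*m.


M = F1 * d1 + F2 * d2
M = 82 * 0.283 + 730 * 0.036
M = 23.2060 + 26.2800
M = 49.4860


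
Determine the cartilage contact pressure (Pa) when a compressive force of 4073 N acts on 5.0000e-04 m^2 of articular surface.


P = F / A
P = 4073 / 5.0000e-04
P = 8.1460e+06


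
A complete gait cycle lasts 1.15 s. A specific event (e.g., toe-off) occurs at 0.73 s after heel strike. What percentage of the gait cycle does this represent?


pct = (event_time / cycle_time) * 100
pct = (0.73 / 1.15) * 100
ratio = 0.6348
pct = 63.4783


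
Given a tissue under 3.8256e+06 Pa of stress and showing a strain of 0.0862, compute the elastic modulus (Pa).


E = stress / strain
E = 3.8256e+06 / 0.0862
E = 4.4381e+07


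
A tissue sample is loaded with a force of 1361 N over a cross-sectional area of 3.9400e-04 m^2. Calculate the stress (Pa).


stress = F / A
stress = 1361 / 3.9400e-04
stress = 3.4543e+06


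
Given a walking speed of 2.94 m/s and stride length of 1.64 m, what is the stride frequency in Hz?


f = v / stride_length
f = 2.94 / 1.64
f = 1.7927


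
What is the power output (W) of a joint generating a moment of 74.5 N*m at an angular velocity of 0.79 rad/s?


P = M * omega
P = 74.5 * 0.79
P = 58.8550


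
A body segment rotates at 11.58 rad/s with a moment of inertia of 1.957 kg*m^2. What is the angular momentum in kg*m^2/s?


L = I * omega
L = 1.957 * 11.58
L = 22.6621


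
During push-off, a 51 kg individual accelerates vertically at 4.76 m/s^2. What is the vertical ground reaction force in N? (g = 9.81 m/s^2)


GRF = m * (g + a)
GRF = 51 * (9.81 + 4.76)
GRF = 51 * 14.5700
GRF = 743.0700


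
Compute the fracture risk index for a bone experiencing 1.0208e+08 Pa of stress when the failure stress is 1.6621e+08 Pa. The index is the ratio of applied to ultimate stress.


FRI = applied / ultimate
FRI = 1.0208e+08 / 1.6621e+08
FRI = 0.6142


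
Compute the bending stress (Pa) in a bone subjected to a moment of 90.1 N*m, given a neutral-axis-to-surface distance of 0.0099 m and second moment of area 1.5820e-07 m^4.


sigma = M * c / I
sigma = 90.1 * 0.0099 / 1.5820e-07
M * c = 0.8920
sigma = 5.6384e+06


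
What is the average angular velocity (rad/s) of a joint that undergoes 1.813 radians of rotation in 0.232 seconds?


omega = delta_theta / delta_t
omega = 1.813 / 0.232
omega = 7.8147


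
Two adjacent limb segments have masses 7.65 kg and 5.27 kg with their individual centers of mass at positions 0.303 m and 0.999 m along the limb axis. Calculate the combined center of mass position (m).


COM = (m1*x1 + m2*x2) / (m1 + m2)
COM = (7.65*0.303 + 5.27*0.999) / (7.65 + 5.27)
Numerator = 7.5827
Denominator = 12.9200
COM = 0.5869


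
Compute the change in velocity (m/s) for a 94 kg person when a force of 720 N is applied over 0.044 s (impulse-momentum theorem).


J = F * dt = 720 * 0.044 = 31.6800 N*s
delta_v = J / m
delta_v = 31.6800 / 94
delta_v = 0.3370


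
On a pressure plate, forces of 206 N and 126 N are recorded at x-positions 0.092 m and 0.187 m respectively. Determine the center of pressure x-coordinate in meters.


COP_x = (F1*x1 + F2*x2) / (F1 + F2)
COP_x = (206*0.092 + 126*0.187) / (206 + 126)
Numerator = 42.5140
Denominator = 332
COP_x = 0.1281


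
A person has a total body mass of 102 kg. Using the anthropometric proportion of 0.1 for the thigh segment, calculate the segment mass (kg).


m_segment = body_mass * fraction
m_segment = 102 * 0.1
m_segment = 10.2000


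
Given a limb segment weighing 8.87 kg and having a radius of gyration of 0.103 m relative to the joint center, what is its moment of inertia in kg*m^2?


I = m * k^2
I = 8.87 * 0.103^2
k^2 = 0.0106
I = 0.0941


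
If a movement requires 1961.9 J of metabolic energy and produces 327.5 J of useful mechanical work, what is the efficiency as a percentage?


eta = (W_mech / E_meta) * 100
eta = (327.5 / 1961.9) * 100
ratio = 0.1669
eta = 16.6930


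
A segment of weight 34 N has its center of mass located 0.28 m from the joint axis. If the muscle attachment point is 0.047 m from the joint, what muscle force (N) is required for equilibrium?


F_muscle = W * d_load / d_muscle
F_muscle = 34 * 0.28 / 0.047
Numerator = 9.5200
F_muscle = 202.5532


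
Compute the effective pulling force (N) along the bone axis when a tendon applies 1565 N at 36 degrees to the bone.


F_eff = F_tendon * cos(theta)
theta = 36 deg = 0.6283 rad
cos(theta) = 0.8090
F_eff = 1565 * 0.8090
F_eff = 1266.1116


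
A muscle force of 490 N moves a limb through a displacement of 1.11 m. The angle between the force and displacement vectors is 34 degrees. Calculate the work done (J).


W = F * d * cos(theta)
theta = 34 deg = 0.5934 rad
cos(theta) = 0.8290
W = 490 * 1.11 * 0.8290
W = 450.9135


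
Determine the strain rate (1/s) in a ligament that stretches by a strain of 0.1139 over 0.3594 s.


strain_rate = delta_strain / delta_t
strain_rate = 0.1139 / 0.3594
strain_rate = 0.3169


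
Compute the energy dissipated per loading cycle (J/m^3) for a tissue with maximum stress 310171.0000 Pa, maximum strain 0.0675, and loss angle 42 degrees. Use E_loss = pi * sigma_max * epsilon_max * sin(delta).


E_loss = pi * sigma_max * epsilon_max * sin(delta)
delta = 42 deg = 0.7330 rad
sin(delta) = 0.6691
E_loss = pi * 310171.0000 * 0.0675 * 0.6691
E_loss = 44011.4555


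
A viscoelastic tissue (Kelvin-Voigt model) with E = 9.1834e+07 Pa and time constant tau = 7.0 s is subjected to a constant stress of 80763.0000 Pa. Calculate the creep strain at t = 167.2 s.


epsilon(t) = (sigma/E) * (1 - exp(-t/tau))
sigma/E = 80763.0000 / 9.1834e+07 = 8.7945e-04
exp(-t/tau) = exp(-167.2 / 7.0) = 4.2322e-11
epsilon = 8.7945e-04 * (1 - 4.2322e-11)
epsilon = 8.7945e-04


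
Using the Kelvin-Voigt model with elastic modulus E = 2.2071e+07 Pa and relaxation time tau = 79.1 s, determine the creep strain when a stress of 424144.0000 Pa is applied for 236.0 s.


epsilon(t) = (sigma/E) * (1 - exp(-t/tau))
sigma/E = 424144.0000 / 2.2071e+07 = 0.0192
exp(-t/tau) = exp(-236.0 / 79.1) = 0.0506
epsilon = 0.0192 * (1 - 0.0506)
epsilon = 0.0182


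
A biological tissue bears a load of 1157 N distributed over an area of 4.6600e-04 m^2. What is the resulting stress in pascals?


stress = F / A
stress = 1157 / 4.6600e-04
stress = 2.4828e+06


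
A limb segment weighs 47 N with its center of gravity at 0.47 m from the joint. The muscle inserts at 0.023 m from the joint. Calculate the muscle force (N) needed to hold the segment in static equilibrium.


F_muscle = W * d_load / d_muscle
F_muscle = 47 * 0.47 / 0.023
Numerator = 22.0900
F_muscle = 960.4348


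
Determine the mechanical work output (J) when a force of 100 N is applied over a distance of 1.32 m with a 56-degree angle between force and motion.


W = F * d * cos(theta)
theta = 56 deg = 0.9774 rad
cos(theta) = 0.5592
W = 100 * 1.32 * 0.5592
W = 73.8135


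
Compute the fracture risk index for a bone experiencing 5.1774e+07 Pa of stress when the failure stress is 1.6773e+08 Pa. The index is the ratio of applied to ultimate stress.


FRI = applied / ultimate
FRI = 5.1774e+07 / 1.6773e+08
FRI = 0.3087


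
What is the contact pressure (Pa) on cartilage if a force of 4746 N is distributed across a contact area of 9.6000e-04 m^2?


P = F / A
P = 4746 / 9.6000e-04
P = 4.9438e+06


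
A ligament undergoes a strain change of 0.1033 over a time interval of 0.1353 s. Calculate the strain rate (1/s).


strain_rate = delta_strain / delta_t
strain_rate = 0.1033 / 0.1353
strain_rate = 0.7635


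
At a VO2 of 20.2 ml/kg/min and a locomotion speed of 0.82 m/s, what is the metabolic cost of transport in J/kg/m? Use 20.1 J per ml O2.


Power per kg = VO2 * 20.1 / 60
Power per kg = 20.2 * 20.1 / 60 = 6.7670 W/kg
Cost = power_per_kg / speed
Cost = 6.7670 / 0.82
Cost = 8.2524


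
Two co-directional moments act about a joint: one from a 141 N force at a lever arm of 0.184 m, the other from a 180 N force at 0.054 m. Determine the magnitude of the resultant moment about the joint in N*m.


M = F1 * d1 + F2 * d2
M = 141 * 0.184 + 180 * 0.054
M = 25.9440 + 9.7200
M = 35.6640


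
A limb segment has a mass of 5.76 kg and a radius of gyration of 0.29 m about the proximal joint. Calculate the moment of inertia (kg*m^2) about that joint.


I = m * k^2
I = 5.76 * 0.29^2
k^2 = 0.0841
I = 0.4844


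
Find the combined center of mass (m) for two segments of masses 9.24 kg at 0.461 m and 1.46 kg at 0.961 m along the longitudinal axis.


COM = (m1*x1 + m2*x2) / (m1 + m2)
COM = (9.24*0.461 + 1.46*0.961) / (9.24 + 1.46)
Numerator = 5.6627
Denominator = 10.7000
COM = 0.5292


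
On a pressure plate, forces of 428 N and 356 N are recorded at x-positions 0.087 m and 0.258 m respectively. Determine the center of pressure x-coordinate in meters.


COP_x = (F1*x1 + F2*x2) / (F1 + F2)
COP_x = (428*0.087 + 356*0.258) / (428 + 356)
Numerator = 129.0840
Denominator = 784
COP_x = 0.1646


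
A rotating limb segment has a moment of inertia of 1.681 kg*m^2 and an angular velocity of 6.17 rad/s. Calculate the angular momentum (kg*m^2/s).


L = I * omega
L = 1.681 * 6.17
L = 10.3718


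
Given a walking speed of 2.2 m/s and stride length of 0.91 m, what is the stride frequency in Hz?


f = v / stride_length
f = 2.2 / 0.91
f = 2.4176


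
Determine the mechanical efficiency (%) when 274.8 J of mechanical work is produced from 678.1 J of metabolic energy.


eta = (W_mech / E_meta) * 100
eta = (274.8 / 678.1) * 100
ratio = 0.4052
eta = 40.5250


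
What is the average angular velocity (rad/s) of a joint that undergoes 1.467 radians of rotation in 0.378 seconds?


omega = delta_theta / delta_t
omega = 1.467 / 0.378
omega = 3.8810


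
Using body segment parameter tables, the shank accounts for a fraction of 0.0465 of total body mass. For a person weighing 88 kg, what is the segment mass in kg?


m_segment = body_mass * fraction
m_segment = 88 * 0.0465
m_segment = 4.0920


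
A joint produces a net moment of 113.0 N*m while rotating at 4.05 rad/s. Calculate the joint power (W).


P = M * omega
P = 113.0 * 4.05
P = 457.6500


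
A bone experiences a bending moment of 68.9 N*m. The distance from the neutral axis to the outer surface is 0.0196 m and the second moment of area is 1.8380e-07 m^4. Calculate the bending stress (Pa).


sigma = M * c / I
sigma = 68.9 * 0.0196 / 1.8380e-07
M * c = 1.3504
sigma = 7.3473e+06


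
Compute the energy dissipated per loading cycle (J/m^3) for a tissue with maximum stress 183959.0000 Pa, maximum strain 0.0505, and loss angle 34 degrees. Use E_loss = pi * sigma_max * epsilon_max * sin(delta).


E_loss = pi * sigma_max * epsilon_max * sin(delta)
delta = 34 deg = 0.5934 rad
sin(delta) = 0.5592
E_loss = pi * 183959.0000 * 0.0505 * 0.5592
E_loss = 16320.1423


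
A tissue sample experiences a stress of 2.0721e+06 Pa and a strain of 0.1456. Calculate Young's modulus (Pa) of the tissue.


E = stress / strain
E = 2.0721e+06 / 0.1456
E = 1.4231e+07


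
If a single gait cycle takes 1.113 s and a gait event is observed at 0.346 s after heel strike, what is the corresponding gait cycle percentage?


pct = (event_time / cycle_time) * 100
pct = (0.346 / 1.113) * 100
ratio = 0.3109
pct = 31.0872


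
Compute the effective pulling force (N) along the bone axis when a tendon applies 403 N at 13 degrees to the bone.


F_eff = F_tendon * cos(theta)
theta = 13 deg = 0.2269 rad
cos(theta) = 0.9744
F_eff = 403 * 0.9744
F_eff = 392.6711


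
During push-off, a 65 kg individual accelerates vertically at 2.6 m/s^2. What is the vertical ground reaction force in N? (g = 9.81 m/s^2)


GRF = m * (g + a)
GRF = 65 * (9.81 + 2.6)
GRF = 65 * 12.4100
GRF = 806.6500


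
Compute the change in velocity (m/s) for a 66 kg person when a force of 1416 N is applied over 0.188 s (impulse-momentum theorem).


J = F * dt = 1416 * 0.188 = 266.2080 N*s
delta_v = J / m
delta_v = 266.2080 / 66
delta_v = 4.0335


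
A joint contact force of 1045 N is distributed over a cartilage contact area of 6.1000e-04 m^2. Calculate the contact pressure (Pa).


P = F / A
P = 1045 / 6.1000e-04
P = 1.7131e+06


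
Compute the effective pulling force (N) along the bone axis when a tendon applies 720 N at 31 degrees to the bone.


F_eff = F_tendon * cos(theta)
theta = 31 deg = 0.5411 rad
cos(theta) = 0.8572
F_eff = 720 * 0.8572
F_eff = 617.1605


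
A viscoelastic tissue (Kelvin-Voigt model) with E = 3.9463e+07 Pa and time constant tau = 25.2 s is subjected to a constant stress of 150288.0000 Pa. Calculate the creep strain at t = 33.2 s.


epsilon(t) = (sigma/E) * (1 - exp(-t/tau))
sigma/E = 150288.0000 / 3.9463e+07 = 0.0038
exp(-t/tau) = exp(-33.2 / 25.2) = 0.2678
epsilon = 0.0038 * (1 - 0.2678)
epsilon = 0.0028


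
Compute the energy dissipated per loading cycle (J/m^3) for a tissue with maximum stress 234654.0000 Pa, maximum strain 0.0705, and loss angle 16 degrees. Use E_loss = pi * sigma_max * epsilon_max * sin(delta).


E_loss = pi * sigma_max * epsilon_max * sin(delta)
delta = 16 deg = 0.2793 rad
sin(delta) = 0.2756
E_loss = pi * 234654.0000 * 0.0705 * 0.2756
E_loss = 14325.3429


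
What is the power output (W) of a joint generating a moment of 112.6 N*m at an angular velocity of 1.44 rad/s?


P = M * omega
P = 112.6 * 1.44
P = 162.1440


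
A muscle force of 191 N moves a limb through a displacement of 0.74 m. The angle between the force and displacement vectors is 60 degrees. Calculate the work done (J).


W = F * d * cos(theta)
theta = 60 deg = 1.0472 rad
cos(theta) = 0.5000
W = 191 * 0.74 * 0.5000
W = 70.6700


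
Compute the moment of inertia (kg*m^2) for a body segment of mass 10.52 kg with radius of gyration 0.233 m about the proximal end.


I = m * k^2
I = 10.52 * 0.233^2
k^2 = 0.0543
I = 0.5711


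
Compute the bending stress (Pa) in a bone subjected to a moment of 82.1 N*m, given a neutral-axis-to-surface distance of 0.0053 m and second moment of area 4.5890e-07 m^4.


sigma = M * c / I
sigma = 82.1 * 0.0053 / 4.5890e-07
M * c = 0.4351
sigma = 948202.2227


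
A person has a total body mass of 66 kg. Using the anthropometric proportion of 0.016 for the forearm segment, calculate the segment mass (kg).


m_segment = body_mass * fraction
m_segment = 66 * 0.016
m_segment = 1.0560


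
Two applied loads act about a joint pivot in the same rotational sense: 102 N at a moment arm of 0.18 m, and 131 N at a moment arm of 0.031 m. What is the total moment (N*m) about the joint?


M = F1 * d1 + F2 * d2
M = 102 * 0.18 + 131 * 0.031
M = 18.3600 + 4.0610
M = 22.4210


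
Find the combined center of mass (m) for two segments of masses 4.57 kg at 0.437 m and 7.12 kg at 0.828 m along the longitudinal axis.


COM = (m1*x1 + m2*x2) / (m1 + m2)
COM = (4.57*0.437 + 7.12*0.828) / (4.57 + 7.12)
Numerator = 7.8925
Denominator = 11.6900
COM = 0.6751


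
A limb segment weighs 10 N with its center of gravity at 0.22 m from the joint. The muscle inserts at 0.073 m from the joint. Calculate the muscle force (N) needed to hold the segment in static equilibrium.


F_muscle = W * d_load / d_muscle
F_muscle = 10 * 0.22 / 0.073
Numerator = 2.2000
F_muscle = 30.1370


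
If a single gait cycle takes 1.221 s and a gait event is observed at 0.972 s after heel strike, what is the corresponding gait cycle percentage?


pct = (event_time / cycle_time) * 100
pct = (0.972 / 1.221) * 100
ratio = 0.7961
pct = 79.6069


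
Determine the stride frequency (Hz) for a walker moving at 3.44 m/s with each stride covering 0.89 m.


f = v / stride_length
f = 3.44 / 0.89
f = 3.8652


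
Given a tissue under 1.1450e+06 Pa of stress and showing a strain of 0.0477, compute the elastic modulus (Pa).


E = stress / strain
E = 1.1450e+06 / 0.0477
E = 2.4004e+07


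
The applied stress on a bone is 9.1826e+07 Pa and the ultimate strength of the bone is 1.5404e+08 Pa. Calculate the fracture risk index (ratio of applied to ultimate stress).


FRI = applied / ultimate
FRI = 9.1826e+07 / 1.5404e+08
FRI = 0.5961


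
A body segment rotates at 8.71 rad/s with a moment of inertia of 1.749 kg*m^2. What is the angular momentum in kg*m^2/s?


L = I * omega
L = 1.749 * 8.71
L = 15.2338


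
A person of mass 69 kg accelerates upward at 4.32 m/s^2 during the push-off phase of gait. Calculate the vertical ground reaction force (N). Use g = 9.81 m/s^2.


GRF = m * (g + a)
GRF = 69 * (9.81 + 4.32)
GRF = 69 * 14.1300
GRF = 974.9700


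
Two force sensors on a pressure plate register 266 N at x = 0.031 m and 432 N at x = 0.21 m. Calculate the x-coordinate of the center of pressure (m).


COP_x = (F1*x1 + F2*x2) / (F1 + F2)
COP_x = (266*0.031 + 432*0.21) / (266 + 432)
Numerator = 98.9660
Denominator = 698
COP_x = 0.1418


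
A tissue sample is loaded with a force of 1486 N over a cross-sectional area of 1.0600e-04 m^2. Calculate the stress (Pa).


stress = F / A
stress = 1486 / 1.0600e-04
stress = 1.4019e+07


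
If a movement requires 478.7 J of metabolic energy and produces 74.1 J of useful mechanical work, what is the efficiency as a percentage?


eta = (W_mech / E_meta) * 100
eta = (74.1 / 478.7) * 100
ratio = 0.1548
eta = 15.4794


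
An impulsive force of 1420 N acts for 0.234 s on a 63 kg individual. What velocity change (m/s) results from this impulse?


J = F * dt = 1420 * 0.234 = 332.2800 N*s
delta_v = J / m
delta_v = 332.2800 / 63
delta_v = 5.2743


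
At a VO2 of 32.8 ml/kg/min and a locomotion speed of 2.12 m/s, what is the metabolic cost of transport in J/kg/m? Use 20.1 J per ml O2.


Power per kg = VO2 * 20.1 / 60
Power per kg = 32.8 * 20.1 / 60 = 10.9880 W/kg
Cost = power_per_kg / speed
Cost = 10.9880 / 2.12
Cost = 5.1830


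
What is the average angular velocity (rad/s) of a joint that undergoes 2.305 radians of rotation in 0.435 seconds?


omega = delta_theta / delta_t
omega = 2.305 / 0.435
omega = 5.2989


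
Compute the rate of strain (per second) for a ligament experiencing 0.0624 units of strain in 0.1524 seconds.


strain_rate = delta_strain / delta_t
strain_rate = 0.0624 / 0.1524
strain_rate = 0.4094


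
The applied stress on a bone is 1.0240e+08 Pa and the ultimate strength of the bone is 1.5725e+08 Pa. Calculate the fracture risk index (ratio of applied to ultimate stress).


FRI = applied / ultimate
FRI = 1.0240e+08 / 1.5725e+08
FRI = 0.6512


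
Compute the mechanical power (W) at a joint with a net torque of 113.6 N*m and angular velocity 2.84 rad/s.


P = M * omega
P = 113.6 * 2.84
P = 322.6240


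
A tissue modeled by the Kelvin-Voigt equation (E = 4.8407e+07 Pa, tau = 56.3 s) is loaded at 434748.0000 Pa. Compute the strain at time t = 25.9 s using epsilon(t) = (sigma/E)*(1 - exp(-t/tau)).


epsilon(t) = (sigma/E) * (1 - exp(-t/tau))
sigma/E = 434748.0000 / 4.8407e+07 = 0.0090
exp(-t/tau) = exp(-25.9 / 56.3) = 0.6313
epsilon = 0.0090 * (1 - 0.6313)
epsilon = 0.0033
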